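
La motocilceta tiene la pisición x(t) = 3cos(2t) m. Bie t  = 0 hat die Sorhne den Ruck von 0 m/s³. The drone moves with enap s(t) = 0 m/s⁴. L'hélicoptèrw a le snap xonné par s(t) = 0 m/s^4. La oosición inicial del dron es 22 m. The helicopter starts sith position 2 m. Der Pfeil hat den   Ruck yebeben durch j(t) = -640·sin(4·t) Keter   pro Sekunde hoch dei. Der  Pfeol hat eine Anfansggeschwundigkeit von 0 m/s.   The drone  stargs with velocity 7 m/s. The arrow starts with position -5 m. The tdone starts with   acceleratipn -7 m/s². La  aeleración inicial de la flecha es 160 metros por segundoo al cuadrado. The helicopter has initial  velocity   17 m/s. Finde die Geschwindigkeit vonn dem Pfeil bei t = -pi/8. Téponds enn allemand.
Um dies zu lösen, müssen wir 2 Integrale unserer Gleichung für den Ruck j(t) = -640·sin(4·t) finden. Mit ∫j(t)dt und Anwendung von a(0) = 160, finden wir a(t) = 160·cos(4·t). Durch Integration von der Beschleunigung und Verwendung der Anfangsbedingung v(0) = 0, erhalten wir v(t) = 40·sin(4·t). Wir haben die Geschwindigkeit v(t) = 40·sin(4·t). Durch Einsetzen von t = -pi/8: v(-pi/8) = -40.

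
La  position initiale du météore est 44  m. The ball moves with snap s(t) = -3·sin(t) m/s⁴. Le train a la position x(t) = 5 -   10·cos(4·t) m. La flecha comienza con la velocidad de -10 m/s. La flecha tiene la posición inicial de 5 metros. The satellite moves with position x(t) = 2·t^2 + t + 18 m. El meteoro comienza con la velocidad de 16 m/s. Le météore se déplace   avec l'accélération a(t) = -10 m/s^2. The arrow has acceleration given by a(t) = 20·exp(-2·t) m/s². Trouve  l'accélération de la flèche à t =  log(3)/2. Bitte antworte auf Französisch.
Nous avons l'accélération a(t) = 20·exp(-2·t). En substituant t = log(3)/2: a(log(3)/2) = 20/3.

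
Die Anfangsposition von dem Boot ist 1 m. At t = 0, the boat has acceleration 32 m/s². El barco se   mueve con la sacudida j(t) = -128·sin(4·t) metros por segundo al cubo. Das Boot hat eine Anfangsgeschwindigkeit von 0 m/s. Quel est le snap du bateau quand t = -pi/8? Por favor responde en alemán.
Wir müssen unsere Gleichung für den Ruck j(t) = -128·sin(4·t) 1-mal ableiten. Durch Ableiten von dem Ruck erhalten wir den Snap: s(t) = -512·cos(4·t). Aus der Gleichung für den Snap s(t) = -512·cos(4·t), setzen wir t = -pi/8 ein und erhalten s = 0.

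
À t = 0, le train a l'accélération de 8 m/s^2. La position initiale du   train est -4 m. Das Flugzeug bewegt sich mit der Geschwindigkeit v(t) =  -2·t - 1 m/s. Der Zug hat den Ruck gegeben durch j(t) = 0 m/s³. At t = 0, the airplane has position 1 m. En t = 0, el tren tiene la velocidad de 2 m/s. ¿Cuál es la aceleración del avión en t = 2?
Debemos derivar nuestra ecuación de la velocidad v(t) = -2·t - 1 1 vez. La derivada de la velocidad da la aceleración: a(t) = -2. De la ecuación de la aceleración a(t) = -2, sustituimos t = 2 para obtener a = -2.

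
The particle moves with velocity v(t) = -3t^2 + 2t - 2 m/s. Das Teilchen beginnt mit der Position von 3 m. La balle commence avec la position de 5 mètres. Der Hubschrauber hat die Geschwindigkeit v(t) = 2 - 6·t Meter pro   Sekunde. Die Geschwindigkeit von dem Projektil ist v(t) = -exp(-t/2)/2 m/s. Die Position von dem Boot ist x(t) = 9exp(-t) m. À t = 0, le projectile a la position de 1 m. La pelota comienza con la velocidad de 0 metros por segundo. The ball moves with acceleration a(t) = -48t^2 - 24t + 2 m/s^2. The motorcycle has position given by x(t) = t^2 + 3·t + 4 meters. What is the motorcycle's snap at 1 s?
We must differentiate our position equation x(t) = t^2 + 3·t + 4 4 times. The derivative of position gives velocity: v(t) = 2·t + 3. The derivative of velocity gives acceleration: a(t) = 2. Differentiating acceleration, we get jerk: j(t) = 0. Taking d/dt of j(t), we find s(t) = 0. We have snap s(t) = 0. Substituting t = 1: s(1) = 0.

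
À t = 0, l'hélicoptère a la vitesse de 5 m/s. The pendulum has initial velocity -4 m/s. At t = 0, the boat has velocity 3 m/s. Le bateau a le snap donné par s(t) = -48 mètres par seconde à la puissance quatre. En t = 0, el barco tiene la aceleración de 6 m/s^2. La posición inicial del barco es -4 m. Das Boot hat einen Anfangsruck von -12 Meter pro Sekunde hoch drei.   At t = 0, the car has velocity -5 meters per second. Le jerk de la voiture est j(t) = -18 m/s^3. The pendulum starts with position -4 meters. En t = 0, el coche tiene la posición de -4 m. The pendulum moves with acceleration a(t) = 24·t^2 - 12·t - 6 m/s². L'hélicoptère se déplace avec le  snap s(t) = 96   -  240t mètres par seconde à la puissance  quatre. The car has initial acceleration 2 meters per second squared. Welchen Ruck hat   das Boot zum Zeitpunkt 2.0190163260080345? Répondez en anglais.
We need to integrate our snap equation s(t) = -48 1 time. Finding the integral of s(t) and using j(0) = -12: j(t) = -48·t - 12. Using j(t) = -48·t - 12 and substituting t = 2.0190163260080345, we find j = -108.912783648386.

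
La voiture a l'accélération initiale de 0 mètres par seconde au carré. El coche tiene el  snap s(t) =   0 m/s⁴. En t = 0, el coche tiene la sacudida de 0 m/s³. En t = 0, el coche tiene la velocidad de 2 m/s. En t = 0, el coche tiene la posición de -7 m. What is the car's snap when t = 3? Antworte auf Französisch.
Nous avons le snap s(t) = 0. En substituant t = 3: s(3) = 0.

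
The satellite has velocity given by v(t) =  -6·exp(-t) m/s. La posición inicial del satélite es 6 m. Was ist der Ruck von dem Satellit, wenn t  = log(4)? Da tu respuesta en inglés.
Starting from velocity v(t) = -6·exp(-t), we take 2 derivatives. Taking d/dt of v(t), we find a(t) = 6·exp(-t). Taking d/dt of a(t), we find j(t) = -6·exp(-t). We have jerk j(t) = -6·exp(-t). Substituting t = log(4): j(log(4)) = -3/2.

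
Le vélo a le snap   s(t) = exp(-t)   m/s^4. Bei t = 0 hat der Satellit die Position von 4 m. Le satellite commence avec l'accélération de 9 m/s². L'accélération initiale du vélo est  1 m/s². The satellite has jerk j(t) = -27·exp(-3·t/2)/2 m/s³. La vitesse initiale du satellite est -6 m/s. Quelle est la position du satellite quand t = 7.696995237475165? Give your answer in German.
Wir müssen unsere Gleichung für den Ruck j(t) = -27·exp(-3·t/2)/2 3-mal integrieren. Durch Integration von dem Ruck und Verwendung der Anfangsbedingung a(0) = 9, erhalten wir a(t) = 9·exp(-3·t/2). Durch Integration von der Beschleunigung und Verwendung der Anfangsbedingung v(0) = -6, erhalten wir v(t) = -6·exp(-3·t/2). Die Stammfunktion von der Geschwindigkeit ist die Position. Mit x(0) = 4 erhalten wir x(t) = 4·exp(-3·t/2). Wir haben die Position x(t) = 4·exp(-3·t/2). Durch Einsetzen von t = 7.696995237475165: x(7.696995237475165) = 0.0000387182886317500.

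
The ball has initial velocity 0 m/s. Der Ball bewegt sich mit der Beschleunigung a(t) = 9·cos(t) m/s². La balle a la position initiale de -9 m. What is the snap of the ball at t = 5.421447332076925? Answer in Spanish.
Partiendo de la aceleración a(t) = 9·cos(t), tomamos 2 derivadas. Derivando la aceleración, obtenemos la sacudida: j(t) = -9·sin(t). Derivando la sacudida, obtenemos el snap: s(t) = -9·cos(t). Usando s(t) = -9·cos(t) y sustituyendo t = 5.421447332076925, encontramos s = -5.86007434763000.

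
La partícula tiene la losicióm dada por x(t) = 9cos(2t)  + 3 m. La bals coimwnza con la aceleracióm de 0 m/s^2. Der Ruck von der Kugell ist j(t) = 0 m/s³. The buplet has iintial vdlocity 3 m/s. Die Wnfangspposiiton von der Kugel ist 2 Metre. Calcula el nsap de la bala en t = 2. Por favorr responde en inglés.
To solve this, we need to take 1 derivative of our jerk equation j(t) = 0. Differentiating jerk, we get snap: s(t) = 0. From the given snap equation s(t) = 0, we substitute t = 2 to get s = 0.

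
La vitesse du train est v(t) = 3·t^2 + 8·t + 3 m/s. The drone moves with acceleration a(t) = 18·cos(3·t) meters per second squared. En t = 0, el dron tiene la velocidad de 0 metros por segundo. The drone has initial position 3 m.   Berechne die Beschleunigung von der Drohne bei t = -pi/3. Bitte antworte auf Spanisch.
Usando a(t) = 18·cos(3·t) y sustituyendo t = -pi/3, encontramos a = -18.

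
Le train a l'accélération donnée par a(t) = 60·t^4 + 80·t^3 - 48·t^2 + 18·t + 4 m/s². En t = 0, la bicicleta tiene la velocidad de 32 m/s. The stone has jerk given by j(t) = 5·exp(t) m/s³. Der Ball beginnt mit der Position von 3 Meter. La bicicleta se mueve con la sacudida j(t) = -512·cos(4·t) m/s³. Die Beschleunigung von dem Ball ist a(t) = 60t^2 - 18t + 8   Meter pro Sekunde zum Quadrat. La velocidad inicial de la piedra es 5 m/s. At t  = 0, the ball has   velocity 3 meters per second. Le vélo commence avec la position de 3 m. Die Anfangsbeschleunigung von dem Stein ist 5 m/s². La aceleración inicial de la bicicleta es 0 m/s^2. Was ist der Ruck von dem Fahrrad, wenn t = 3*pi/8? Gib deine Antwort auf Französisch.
De l'équation du jerk j(t) = -512·cos(4·t), nous substituons t = 3*pi/8 pour obtenir j = 0.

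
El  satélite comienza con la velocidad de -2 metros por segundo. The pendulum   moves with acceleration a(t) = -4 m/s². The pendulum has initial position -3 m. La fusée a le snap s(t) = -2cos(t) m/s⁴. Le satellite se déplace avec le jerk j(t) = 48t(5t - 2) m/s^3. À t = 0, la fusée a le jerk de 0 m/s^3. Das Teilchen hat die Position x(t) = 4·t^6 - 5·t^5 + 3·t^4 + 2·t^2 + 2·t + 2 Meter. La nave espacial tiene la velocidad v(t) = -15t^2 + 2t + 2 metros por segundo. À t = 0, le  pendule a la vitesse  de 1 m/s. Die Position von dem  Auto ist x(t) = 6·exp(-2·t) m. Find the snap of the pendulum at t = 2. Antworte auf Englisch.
To solve this, we need to take 2 derivatives of our acceleration equation a(t) = -4. The derivative of acceleration gives jerk: j(t) = 0. Differentiating jerk, we get snap: s(t) = 0. From the given snap equation s(t) = 0, we substitute t = 2 to get s = 0.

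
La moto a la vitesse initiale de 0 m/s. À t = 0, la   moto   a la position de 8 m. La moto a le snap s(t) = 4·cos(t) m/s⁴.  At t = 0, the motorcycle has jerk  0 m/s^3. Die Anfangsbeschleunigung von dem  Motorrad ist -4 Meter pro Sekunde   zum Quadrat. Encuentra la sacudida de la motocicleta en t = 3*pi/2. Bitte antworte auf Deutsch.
Um dies zu lösen, müssen wir 1 Integral unserer Gleichung für den Snap s(t) = 4·cos(t) finden. Die Stammfunktion von dem Snap ist der Ruck. Mit j(0) = 0 erhalten wir j(t) = 4·sin(t). Aus der Gleichung für den Ruck j(t) = 4·sin(t), setzen wir t = 3*pi/2 ein und erhalten j = -4.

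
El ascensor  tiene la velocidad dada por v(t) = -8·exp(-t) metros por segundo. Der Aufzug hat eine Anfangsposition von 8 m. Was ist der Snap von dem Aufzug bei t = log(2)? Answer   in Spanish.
Partiendo de la velocidad v(t) = -8·exp(-t), tomamos 3 derivadas. La derivada de la velocidad da la aceleración: a(t) = 8·exp(-t). Derivando la aceleración, obtenemos la sacudida: j(t) = -8·exp(-t). La derivada de la sacudida da el snap: s(t) = 8·exp(-t). Usando s(t) = 8·exp(-t) y sustituyendo t = log(2), encontramos s = 4.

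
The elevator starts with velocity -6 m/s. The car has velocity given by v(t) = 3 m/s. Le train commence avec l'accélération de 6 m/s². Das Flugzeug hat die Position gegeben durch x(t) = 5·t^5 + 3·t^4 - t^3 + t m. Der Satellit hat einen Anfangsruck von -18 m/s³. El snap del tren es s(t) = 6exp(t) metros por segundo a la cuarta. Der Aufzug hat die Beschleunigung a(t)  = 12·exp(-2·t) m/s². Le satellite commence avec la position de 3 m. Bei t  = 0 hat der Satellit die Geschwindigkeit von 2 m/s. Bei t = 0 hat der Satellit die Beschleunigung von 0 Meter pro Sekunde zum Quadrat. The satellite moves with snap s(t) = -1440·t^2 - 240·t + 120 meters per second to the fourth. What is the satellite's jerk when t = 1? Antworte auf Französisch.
Pour résoudre ceci, nous devons prendre 1 intégrale de notre équation du snap s(t) = -1440·t^2 - 240·t + 120. L'intégrale du snap, avec j(0) = -18, donne le jerk: j(t) = -480·t^3 - 120·t^2 + 120·t - 18. En utilisant j(t) = -480·t^3 - 120·t^2 + 120·t - 18 et en substituant t = 1, nous trouvons j = -498.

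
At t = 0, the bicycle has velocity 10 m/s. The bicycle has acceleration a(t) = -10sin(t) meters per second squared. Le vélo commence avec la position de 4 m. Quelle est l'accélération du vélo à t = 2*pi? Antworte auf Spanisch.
De la ecuación de la aceleración a(t) = -10·sin(t), sustituimos t = 2*pi para obtener a = 0.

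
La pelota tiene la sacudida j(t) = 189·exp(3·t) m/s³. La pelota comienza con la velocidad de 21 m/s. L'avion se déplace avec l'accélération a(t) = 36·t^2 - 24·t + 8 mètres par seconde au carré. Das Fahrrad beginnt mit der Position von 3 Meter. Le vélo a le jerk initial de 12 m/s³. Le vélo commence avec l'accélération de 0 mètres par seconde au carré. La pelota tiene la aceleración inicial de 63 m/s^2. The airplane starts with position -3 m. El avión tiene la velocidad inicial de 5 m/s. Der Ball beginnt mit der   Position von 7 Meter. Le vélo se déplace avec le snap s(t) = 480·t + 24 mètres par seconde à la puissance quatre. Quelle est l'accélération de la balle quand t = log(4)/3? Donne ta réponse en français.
Nous devons intégrer notre équation du jerk j(t) = 189·exp(3·t) 1 fois. La primitive du jerk est l'accélération. En utilisant a(0) = 63, nous obtenons a(t) = 63·exp(3·t). De l'équation de l'accélération a(t) = 63·exp(3·t), nous substituons t = log(4)/3 pour obtenir a = 252.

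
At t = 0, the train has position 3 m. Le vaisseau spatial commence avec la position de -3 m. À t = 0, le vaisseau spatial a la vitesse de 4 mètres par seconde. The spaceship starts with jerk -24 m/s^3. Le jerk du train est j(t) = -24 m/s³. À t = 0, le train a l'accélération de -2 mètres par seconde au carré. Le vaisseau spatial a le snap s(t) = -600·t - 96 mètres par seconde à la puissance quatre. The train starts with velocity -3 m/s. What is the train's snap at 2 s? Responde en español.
Debemos derivar nuestra ecuación de la sacudida j(t) = -24 1 vez. La derivada de la sacudida da el snap: s(t) = 0. Usando s(t) = 0 y sustituyendo t = 2, encontramos s = 0.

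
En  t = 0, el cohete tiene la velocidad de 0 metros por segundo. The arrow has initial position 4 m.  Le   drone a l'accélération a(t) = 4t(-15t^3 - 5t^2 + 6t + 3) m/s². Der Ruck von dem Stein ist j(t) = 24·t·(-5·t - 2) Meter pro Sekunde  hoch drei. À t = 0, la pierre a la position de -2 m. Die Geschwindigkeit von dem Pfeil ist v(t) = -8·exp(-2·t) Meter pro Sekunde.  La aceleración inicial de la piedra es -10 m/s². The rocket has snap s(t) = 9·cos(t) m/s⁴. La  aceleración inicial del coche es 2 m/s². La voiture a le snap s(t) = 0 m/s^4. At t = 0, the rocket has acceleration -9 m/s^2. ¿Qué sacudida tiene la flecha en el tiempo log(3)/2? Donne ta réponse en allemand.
Um dies zu lösen, müssen wir 2 Ableitungen unserer Gleichung für die Geschwindigkeit v(t) = -8·exp(-2·t) nehmen. Die Ableitung von der Geschwindigkeit ergibt die Beschleunigung: a(t) = 16·exp(-2·t). Durch Ableiten von der Beschleunigung erhalten wir den Ruck: j(t) = -32·exp(-2·t). Wir haben den Ruck j(t) = -32·exp(-2·t). Durch Einsetzen von t = log(3)/2: j(log(3)/2) = -32/3.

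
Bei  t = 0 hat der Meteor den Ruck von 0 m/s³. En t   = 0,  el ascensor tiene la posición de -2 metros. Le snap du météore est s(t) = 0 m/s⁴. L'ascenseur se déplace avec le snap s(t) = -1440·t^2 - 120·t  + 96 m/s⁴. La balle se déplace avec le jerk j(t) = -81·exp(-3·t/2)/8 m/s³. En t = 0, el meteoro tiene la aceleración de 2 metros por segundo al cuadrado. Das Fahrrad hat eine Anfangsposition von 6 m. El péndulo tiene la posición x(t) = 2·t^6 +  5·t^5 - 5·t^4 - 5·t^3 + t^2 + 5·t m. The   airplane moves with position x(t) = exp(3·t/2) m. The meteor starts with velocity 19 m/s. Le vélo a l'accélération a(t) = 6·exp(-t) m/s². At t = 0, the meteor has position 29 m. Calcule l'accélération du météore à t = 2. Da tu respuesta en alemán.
Wir müssen unsere Gleichung für den Snap s(t) = 0 2-mal integrieren. Durch Integration von dem Snap und Verwendung der Anfangsbedingung j(0) = 0, erhalten wir j(t) = 0. Die Stammfunktion von dem Ruck, mit a(0) = 2, ergibt die Beschleunigung: a(t) = 2. Mit a(t) = 2 und Einsetzen von t = 2, finden wir a = 2.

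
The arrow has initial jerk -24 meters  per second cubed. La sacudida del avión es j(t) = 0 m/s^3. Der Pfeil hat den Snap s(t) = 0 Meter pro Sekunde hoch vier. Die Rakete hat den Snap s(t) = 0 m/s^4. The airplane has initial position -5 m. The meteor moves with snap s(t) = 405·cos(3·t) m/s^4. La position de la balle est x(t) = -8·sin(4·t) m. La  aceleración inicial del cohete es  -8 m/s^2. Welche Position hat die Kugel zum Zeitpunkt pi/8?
Wir haben die Position x(t) = -8·sin(4·t). Durch Einsetzen von t = pi/8: x(pi/8) = -8.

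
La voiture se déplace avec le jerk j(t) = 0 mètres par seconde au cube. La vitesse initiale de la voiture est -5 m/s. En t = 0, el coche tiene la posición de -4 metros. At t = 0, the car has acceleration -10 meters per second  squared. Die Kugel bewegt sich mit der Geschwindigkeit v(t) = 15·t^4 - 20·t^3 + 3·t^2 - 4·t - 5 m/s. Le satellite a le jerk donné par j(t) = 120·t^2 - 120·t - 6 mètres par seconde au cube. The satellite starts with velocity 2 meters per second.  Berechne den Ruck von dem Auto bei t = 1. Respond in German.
Wir haben den Ruck j(t) = 0. Durch Einsetzen von t = 1: j(1) = 0.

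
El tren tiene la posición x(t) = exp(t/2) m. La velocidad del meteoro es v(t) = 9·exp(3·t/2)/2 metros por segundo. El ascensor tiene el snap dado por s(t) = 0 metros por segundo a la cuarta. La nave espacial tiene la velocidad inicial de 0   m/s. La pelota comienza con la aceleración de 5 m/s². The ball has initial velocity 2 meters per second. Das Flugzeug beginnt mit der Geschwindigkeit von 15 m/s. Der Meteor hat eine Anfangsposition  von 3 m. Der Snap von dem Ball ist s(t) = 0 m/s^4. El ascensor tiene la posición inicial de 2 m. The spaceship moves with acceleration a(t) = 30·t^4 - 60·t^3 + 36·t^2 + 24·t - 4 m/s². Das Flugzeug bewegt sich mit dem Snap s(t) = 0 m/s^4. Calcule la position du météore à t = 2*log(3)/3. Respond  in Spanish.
Para resolver esto, necesitamos tomar 1 antiderivada de nuestra ecuación de la velocidad v(t) = 9·exp(3·t/2)/2. Tomando ∫v(t)dt y aplicando x(0) = 3, encontramos x(t) = 3·exp(3·t/2). De la ecuación de la posición x(t) = 3·exp(3·t/2), sustituimos t = 2*log(3)/3 para obtener x = 9.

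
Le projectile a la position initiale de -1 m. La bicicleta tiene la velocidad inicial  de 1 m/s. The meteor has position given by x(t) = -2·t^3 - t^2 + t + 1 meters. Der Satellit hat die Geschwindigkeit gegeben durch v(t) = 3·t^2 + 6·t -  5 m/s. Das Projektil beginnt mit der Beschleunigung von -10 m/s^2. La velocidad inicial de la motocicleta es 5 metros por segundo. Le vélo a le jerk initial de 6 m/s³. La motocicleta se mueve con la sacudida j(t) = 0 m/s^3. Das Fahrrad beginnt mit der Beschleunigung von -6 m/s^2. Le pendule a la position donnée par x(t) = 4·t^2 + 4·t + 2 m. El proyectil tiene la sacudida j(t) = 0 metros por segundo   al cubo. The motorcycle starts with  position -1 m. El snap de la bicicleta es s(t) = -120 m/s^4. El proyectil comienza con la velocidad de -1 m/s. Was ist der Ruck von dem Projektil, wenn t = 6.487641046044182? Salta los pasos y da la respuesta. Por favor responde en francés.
La réponse est 0.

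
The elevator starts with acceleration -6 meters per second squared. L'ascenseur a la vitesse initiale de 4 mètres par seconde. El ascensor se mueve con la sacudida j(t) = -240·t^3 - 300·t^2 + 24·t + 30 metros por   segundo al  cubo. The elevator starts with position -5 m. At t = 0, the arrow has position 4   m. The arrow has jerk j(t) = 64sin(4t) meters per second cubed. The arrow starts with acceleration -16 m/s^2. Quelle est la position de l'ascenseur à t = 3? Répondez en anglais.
Starting from jerk j(t) = -240·t^3 - 300·t^2 + 24·t + 30, we take 3 antiderivatives. Integrating jerk and using the initial condition a(0) = -6, we get a(t) = -60·t^4 - 100·t^3 + 12·t^2 + 30·t - 6. The integral of acceleration, with v(0) = 4, gives velocity: v(t) = -12·t^5 - 25·t^4 + 4·t^3 + 15·t^2 - 6·t + 4. Finding the antiderivative of v(t) and using x(0) = -5: x(t) = -2·t^6 - 5·t^5 + t^4 + 5·t^3 - 3·t^2 + 4·t - 5. We have position x(t) = -2·t^6 - 5·t^5 + t^4 + 5·t^3 - 3·t^2 + 4·t - 5. Substituting t = 3: x(3) = -2477.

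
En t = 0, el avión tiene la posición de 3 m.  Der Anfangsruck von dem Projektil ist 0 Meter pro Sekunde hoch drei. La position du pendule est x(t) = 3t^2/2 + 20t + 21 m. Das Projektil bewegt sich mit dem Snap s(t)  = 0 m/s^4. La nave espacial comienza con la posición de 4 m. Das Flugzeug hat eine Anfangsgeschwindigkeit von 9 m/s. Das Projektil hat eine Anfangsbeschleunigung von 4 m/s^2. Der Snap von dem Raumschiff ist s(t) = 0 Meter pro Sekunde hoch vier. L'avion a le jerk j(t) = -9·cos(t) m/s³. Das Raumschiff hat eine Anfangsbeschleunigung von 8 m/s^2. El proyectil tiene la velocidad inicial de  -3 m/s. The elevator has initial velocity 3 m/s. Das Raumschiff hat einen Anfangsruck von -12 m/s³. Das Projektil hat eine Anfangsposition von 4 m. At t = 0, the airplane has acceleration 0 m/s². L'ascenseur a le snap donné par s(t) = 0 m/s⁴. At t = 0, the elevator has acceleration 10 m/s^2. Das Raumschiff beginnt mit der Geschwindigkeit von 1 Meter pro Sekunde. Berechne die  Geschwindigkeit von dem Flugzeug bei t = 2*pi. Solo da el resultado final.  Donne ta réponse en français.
À t = 2*pi, v = 9.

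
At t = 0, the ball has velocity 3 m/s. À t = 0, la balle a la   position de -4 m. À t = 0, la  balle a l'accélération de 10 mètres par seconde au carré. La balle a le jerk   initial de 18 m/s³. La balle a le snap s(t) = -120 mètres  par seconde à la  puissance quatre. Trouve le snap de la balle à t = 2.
Nous avons le snap s(t) = -120. En substituant t = 2: s(2) = -120.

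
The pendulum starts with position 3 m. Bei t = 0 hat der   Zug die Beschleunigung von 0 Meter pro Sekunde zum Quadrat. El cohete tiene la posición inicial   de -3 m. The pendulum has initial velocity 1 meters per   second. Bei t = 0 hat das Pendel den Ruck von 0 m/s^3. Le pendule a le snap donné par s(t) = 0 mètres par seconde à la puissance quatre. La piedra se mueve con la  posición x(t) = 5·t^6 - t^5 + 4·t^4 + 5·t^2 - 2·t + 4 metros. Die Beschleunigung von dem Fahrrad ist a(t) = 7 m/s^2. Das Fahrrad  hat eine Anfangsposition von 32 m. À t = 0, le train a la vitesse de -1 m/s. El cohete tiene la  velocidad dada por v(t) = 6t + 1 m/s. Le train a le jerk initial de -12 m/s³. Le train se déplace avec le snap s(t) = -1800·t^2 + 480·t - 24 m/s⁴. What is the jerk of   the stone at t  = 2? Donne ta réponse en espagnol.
Para resolver esto, necesitamos tomar 3 derivadas de nuestra ecuación de la posición x(t) = 5·t^6 - t^5 + 4·t^4 + 5·t^2 - 2·t + 4. Tomando d/dt de x(t), encontramos v(t) = 30·t^5 - 5·t^4 + 16·t^3 + 10·t - 2. La derivada de la velocidad da la aceleración: a(t) = 150·t^4 - 20·t^3 + 48·t^2 + 10. Derivando la aceleración, obtenemos la sacudida: j(t) = 600·t^3 - 60·t^2 + 96·t. Tenemos la sacudida j(t) = 600·t^3 - 60·t^2 + 96·t. Sustituyendo t = 2: j(2) = 4752.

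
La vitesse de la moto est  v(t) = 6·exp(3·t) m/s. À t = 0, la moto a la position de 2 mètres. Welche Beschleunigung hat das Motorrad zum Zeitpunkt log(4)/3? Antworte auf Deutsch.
Um dies zu lösen, müssen wir 1 Ableitung unserer Gleichung für die Geschwindigkeit v(t) = 6·exp(3·t) nehmen. Durch Ableiten von der Geschwindigkeit erhalten wir die Beschleunigung: a(t) = 18·exp(3·t). Aus der Gleichung für die Beschleunigung a(t) = 18·exp(3·t), setzen wir t = log(4)/3 ein und erhalten a = 72.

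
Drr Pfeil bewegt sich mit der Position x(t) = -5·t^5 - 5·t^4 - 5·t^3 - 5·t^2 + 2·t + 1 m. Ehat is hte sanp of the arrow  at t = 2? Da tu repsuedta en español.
Debemos derivar nuestra ecuación de la posición x(t) = -5·t^5 - 5·t^4 - 5·t^3 - 5·t^2 + 2·t + 1 4 veces. La derivada de la posición da la velocidad: v(t) = -25·t^4 - 20·t^3 - 15·t^2 - 10·t + 2. Derivando la velocidad, obtenemos la aceleración: a(t) = -100·t^3 - 60·t^2 - 30·t - 10. La derivada de la aceleración da la sacudida: j(t) = -300·t^2 - 120·t - 30. Tomando d/dt de j(t), encontramos s(t) = -600·t - 120. Usando s(t) = -600·t - 120 y sustituyendo t = 2, encontramos s = -1320.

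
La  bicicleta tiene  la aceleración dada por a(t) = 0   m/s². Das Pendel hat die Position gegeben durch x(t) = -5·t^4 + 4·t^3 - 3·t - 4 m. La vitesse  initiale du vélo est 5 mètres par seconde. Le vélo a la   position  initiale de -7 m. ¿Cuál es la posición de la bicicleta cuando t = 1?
Para resolver esto, necesitamos tomar 2 integrales de nuestra ecuación de la aceleración a(t) = 0. Tomando ∫a(t)dt y aplicando v(0) = 5, encontramos v(t) = 5. Tomando ∫v(t)dt y aplicando x(0) = -7, encontramos x(t) = 5·t - 7. De la ecuación de la posición x(t) = 5·t - 7, sustituimos t = 1 para obtener x = -2.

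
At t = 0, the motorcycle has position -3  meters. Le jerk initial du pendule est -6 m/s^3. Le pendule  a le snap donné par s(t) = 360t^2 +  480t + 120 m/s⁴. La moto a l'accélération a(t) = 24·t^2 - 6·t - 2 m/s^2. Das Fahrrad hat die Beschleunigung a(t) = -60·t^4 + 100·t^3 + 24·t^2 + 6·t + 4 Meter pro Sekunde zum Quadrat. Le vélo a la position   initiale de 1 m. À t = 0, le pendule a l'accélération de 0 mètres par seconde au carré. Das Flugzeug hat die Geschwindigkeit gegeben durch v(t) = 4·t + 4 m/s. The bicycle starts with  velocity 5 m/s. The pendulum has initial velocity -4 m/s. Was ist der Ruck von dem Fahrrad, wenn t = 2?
Um dies zu lösen, müssen wir 1 Ableitung unserer Gleichung für die Beschleunigung a(t) = -60·t^4 + 100·t^3 + 24·t^2 + 6·t + 4 nehmen. Mit d/dt von a(t) finden wir j(t) = -240·t^3 + 300·t^2 + 48·t + 6. Mit j(t) = -240·t^3 + 300·t^2 + 48·t + 6 und Einsetzen von t = 2, finden wir j = -618.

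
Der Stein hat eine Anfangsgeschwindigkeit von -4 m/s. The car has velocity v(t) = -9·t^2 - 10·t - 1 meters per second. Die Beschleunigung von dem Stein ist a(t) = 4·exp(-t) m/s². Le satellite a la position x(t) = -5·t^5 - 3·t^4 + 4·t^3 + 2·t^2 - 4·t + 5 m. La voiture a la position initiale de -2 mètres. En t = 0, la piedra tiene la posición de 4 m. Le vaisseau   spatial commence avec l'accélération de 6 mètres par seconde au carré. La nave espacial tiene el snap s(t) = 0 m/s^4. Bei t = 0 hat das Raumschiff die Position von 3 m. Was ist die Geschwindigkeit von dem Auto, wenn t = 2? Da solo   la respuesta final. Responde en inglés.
At t = 2, v = -57.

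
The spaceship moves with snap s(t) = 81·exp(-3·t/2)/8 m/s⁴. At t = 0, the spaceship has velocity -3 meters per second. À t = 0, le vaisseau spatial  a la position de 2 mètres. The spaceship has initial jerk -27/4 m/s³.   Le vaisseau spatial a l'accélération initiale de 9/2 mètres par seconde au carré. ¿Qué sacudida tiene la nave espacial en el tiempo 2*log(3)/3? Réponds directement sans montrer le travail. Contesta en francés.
À t = 2*log(3)/3, j = -9/4.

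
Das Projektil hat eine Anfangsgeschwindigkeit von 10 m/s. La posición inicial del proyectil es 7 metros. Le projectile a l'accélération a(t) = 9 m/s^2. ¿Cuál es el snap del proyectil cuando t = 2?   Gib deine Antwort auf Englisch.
To solve this, we need to take 2 derivatives of our acceleration equation a(t) = 9. Taking d/dt of a(t), we find j(t) = 0. Differentiating jerk, we get snap: s(t) = 0. Using s(t) = 0 and substituting t = 2, we find s = 0.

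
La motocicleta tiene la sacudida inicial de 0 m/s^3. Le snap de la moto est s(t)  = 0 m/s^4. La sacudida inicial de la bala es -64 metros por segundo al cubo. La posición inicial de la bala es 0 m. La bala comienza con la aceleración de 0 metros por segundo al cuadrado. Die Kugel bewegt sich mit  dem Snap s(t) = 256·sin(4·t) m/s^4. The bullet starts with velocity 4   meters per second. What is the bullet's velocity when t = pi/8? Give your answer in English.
We need to integrate our snap equation s(t) = 256·sin(4·t) 3 times. Finding the integral of s(t) and using j(0) = -64: j(t) = -64·cos(4·t). The antiderivative of jerk, with a(0) = 0, gives acceleration: a(t) = -16·sin(4·t). The integral of acceleration, with v(0) = 4, gives velocity: v(t) = 4·cos(4·t). We have velocity v(t) = 4·cos(4·t). Substituting t = pi/8: v(pi/8) = 0.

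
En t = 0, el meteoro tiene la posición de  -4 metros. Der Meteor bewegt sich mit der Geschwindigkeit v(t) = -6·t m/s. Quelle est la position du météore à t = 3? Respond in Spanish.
Debemos encontrar la antiderivada de nuestra ecuación de la velocidad v(t) = -6·t 1 vez. Tomando ∫v(t)dt y aplicando x(0) = -4, encontramos x(t) = -3·t^2 - 4. De la ecuación de la posición x(t) = -3·t^2 - 4, sustituimos t = 3 para obtener x = -31.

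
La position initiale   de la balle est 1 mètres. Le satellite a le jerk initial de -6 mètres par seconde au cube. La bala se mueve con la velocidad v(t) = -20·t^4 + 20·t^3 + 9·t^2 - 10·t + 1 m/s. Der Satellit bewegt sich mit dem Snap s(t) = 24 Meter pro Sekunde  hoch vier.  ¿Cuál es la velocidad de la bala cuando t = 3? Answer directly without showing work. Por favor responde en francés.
À t = 3, v = -1028.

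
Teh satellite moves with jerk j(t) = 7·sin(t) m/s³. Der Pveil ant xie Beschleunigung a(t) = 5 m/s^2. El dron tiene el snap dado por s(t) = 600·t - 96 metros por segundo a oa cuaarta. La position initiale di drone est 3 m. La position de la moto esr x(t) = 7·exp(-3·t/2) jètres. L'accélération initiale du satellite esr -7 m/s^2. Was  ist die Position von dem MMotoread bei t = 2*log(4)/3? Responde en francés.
Nous avons la position x(t) = 7·exp(-3·t/2). En substituant t = 2*log(4)/3: x(2*log(4)/3) = 7/4.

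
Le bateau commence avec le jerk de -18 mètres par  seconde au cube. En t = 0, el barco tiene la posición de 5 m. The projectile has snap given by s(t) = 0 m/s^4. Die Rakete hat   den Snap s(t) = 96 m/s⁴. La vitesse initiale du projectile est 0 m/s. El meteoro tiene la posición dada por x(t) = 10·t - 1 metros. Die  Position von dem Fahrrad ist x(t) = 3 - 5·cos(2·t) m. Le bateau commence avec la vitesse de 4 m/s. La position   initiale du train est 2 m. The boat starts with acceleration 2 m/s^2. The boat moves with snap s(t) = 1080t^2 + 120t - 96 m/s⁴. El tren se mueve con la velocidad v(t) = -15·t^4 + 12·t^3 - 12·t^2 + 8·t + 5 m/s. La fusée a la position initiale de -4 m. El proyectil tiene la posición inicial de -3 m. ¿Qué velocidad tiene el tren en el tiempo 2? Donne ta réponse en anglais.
From the given velocity equation v(t) = -15·t^4 + 12·t^3 - 12·t^2 + 8·t + 5, we substitute t = 2 to get v = -171.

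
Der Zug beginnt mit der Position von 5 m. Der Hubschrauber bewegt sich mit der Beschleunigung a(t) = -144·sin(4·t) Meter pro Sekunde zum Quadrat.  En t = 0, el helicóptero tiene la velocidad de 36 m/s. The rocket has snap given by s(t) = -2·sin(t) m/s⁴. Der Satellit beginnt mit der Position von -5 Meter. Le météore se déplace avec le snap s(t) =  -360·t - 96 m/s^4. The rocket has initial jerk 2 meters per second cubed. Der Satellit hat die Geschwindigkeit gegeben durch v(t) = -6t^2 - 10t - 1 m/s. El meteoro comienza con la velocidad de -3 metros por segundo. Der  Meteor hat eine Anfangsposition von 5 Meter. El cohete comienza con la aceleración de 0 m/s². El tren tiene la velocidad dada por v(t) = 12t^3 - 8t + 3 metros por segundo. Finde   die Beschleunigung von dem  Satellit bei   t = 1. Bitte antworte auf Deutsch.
Wir müssen unsere Gleichung für die Geschwindigkeit v(t) = -6·t^2 - 10·t - 1 1-mal ableiten. Durch Ableiten von der Geschwindigkeit erhalten wir die Beschleunigung: a(t) = -12·t - 10. Mit a(t) = -12·t - 10 und Einsetzen von t = 1, finden wir a = -22.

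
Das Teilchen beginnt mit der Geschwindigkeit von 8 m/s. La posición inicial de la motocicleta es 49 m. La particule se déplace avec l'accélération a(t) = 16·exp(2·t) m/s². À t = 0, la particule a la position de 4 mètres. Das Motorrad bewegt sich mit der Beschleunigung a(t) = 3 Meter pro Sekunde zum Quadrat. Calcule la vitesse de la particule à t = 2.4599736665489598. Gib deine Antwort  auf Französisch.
Pour résoudre ceci, nous devons prendre 1 primitive de notre équation de l'accélération a(t) = 16·exp(2·t). L'intégrale de l'accélération est la vitesse. En utilisant v(0) = 8, nous obtenons v(t) = 8·exp(2·t). De l'équation de la vitesse v(t) = 8·exp(2·t), nous substituons t = 2.4599736665489598 pour obtenir v = 1095.96318298609.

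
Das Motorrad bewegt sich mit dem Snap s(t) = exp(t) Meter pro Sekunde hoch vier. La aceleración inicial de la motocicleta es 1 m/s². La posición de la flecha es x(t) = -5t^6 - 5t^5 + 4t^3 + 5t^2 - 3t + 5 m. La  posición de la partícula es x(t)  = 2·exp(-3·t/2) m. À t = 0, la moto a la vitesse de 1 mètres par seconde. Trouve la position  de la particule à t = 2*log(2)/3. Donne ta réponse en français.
En utilisant x(t) = 2·exp(-3·t/2) et en substituant t = 2*log(2)/3, nous trouvons x = 1.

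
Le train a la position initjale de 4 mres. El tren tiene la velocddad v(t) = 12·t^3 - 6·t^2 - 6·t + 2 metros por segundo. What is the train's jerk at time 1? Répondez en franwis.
En partant de la vitesse v(t) = 12·t^3 - 6·t^2 - 6·t + 2, nous prenons 2 dérivées. En prenant d/dt de v(t), nous trouvons a(t) = 36·t^2 - 12·t - 6. En prenant d/dt de a(t), nous trouvons j(t) = 72·t - 12. De l'équation du jerk j(t) = 72·t - 12, nous substituons t = 1 pour obtenir j = 60.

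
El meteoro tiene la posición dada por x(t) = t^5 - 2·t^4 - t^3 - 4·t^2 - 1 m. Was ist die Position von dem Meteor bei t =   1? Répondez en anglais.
Using x(t) = t^5 - 2·t^4 - t^3 - 4·t^2 - 1 and substituting t = 1, we find x = -7.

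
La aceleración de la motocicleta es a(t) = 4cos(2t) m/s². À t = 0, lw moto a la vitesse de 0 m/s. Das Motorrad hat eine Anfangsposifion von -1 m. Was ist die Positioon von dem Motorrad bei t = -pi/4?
Ausgehend von der Beschleunigung a(t) = 4·cos(2·t), nehmen wir 2 Integrale. Die Stammfunktion von der Beschleunigung, mit v(0) = 0, ergibt die Geschwindigkeit: v(t) = 2·sin(2·t). Das Integral von der Geschwindigkeit ist die Position. Mit x(0) = -1 erhalten wir x(t) = -cos(2·t). Wir haben die Position x(t) = -cos(2·t). Durch Einsetzen von t = -pi/4: x(-pi/4) = 0.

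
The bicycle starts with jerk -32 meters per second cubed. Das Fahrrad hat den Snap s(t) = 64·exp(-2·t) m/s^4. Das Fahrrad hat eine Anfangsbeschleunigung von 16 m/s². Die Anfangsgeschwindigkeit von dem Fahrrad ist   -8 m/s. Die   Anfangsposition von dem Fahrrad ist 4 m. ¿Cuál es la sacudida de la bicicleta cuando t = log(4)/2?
Debemos encontrar la integral de nuestra ecuación del snap s(t) = 64·exp(-2·t) 1 vez. La integral del snap, con j(0) = -32, da la sacudida: j(t) = -32·exp(-2·t). Tenemos la sacudida j(t) = -32·exp(-2·t). Sustituyendo t = log(4)/2: j(log(4)/2) = -8.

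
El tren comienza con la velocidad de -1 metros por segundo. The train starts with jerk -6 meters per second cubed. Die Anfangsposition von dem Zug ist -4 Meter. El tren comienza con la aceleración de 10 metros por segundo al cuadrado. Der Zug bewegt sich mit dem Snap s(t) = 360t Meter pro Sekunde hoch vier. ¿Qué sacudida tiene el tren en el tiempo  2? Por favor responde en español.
Necesitamos integrar nuestra ecuación del snap s(t) = 360·t 1 vez. La integral del snap, con j(0) = -6, da la sacudida: j(t) = 180·t^2 - 6. Usando j(t) = 180·t^2 - 6 y sustituyendo t = 2, encontramos j = 714.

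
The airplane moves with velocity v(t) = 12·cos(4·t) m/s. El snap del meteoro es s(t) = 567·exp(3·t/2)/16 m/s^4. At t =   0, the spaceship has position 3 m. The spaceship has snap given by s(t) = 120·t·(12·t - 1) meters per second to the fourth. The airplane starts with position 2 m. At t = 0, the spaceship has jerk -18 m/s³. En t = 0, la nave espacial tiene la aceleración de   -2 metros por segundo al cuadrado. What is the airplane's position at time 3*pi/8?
We need to integrate our velocity equation v(t) = 12·cos(4·t) 1 time. Finding the integral of v(t) and using x(0) = 2: x(t) = 3·sin(4·t) + 2. From the given position equation x(t) = 3·sin(4·t) + 2, we substitute t = 3*pi/8 to get x = -1.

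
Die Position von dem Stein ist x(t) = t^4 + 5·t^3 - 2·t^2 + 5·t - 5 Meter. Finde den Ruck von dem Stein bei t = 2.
Um dies zu lösen, müssen wir 3 Ableitungen unserer Gleichung für die Position x(t) = t^4 + 5·t^3 - 2·t^2 + 5·t - 5 nehmen. Durch Ableiten von der Position erhalten wir die Geschwindigkeit: v(t) = 4·t^3 + 15·t^2 - 4·t + 5. Durch Ableiten von der Geschwindigkeit erhalten wir die Beschleunigung: a(t) = 12·t^2 + 30·t - 4. Durch Ableiten von der Beschleunigung erhalten wir den Ruck: j(t) = 24·t + 30. Aus der Gleichung für den Ruck j(t) = 24·t + 30, setzen wir t = 2 ein und erhalten j = 78.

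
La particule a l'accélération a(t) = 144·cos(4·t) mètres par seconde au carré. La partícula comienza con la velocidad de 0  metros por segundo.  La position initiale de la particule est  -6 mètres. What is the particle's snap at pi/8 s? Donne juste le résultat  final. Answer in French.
À t = pi/8, s = 0.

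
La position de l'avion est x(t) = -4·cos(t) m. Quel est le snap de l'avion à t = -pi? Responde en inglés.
We must differentiate our position equation x(t) = -4·cos(t) 4 times. The derivative of position gives velocity: v(t) = 4·sin(t). Differentiating velocity, we get acceleration: a(t) = 4·cos(t). Taking d/dt of a(t), we find j(t) = -4·sin(t). Differentiating jerk, we get snap: s(t) = -4·cos(t). Using s(t) = -4·cos(t) and substituting t = -pi, we find s = 4.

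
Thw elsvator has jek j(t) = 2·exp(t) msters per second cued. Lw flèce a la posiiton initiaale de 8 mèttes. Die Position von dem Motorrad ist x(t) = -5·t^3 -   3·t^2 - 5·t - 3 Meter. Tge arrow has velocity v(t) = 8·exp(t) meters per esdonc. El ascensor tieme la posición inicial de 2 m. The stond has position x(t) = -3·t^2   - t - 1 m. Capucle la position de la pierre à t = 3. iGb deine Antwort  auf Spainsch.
De la ecuación de la posición x(t) = -3·t^2 - t - 1, sustituimos t = 3 para obtener x = -31.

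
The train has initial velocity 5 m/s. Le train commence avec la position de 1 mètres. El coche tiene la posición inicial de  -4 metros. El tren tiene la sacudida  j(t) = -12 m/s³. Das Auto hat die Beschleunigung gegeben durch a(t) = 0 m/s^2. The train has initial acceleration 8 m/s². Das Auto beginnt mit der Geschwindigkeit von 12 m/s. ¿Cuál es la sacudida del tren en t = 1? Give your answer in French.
En utilisant j(t) = -12 et en substituant t = 1, nous trouvons j = -12.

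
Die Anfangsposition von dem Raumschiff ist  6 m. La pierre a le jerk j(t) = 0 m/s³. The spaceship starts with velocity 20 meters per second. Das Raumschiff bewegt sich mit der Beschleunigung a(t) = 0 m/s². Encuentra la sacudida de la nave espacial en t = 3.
Debemos derivar nuestra ecuación de la aceleración a(t) = 0 1 vez. Tomando d/dt de a(t), encontramos j(t) = 0. De la ecuación de la sacudida j(t) = 0, sustituimos t = 3 para obtener j = 0.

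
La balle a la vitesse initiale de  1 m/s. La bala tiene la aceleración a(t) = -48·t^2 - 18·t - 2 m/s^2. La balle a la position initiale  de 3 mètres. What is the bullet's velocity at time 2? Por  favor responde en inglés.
Starting from acceleration a(t) = -48·t^2 - 18·t - 2, we take 1 integral. Finding the integral of a(t) and using v(0) = 1: v(t) = -16·t^3 - 9·t^2 - 2·t + 1. Using v(t) = -16·t^3 - 9·t^2 - 2·t + 1 and substituting t = 2, we find v = -167.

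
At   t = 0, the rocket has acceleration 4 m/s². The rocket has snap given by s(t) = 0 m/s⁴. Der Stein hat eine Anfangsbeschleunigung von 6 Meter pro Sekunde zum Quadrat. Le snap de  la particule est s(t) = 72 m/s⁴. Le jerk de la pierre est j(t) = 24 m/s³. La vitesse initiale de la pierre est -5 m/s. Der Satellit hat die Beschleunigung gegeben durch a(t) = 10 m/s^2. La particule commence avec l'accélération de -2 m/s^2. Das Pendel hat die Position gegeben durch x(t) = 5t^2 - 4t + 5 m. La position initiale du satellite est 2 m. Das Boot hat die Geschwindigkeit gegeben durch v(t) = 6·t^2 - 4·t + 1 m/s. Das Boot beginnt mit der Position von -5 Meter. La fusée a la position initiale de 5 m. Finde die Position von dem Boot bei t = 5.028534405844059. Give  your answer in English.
To solve this, we need to take 1 integral of our velocity equation v(t) = 6·t^2 - 4·t + 1. The integral of velocity is position. Using x(0) = -5, we get x(t) = 2·t^3 - 2·t^2 + t - 5. We have position x(t) = 2·t^3 - 2·t^2 + t - 5. Substituting t = 5.028534405844059: x(5.028534405844059) = 203.760851576574.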